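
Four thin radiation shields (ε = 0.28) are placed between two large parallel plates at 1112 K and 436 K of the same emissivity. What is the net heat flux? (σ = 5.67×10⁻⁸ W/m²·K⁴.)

Each of the 5 gaps contributes resistance (2/ε − 1) = 2/0.28 − 1 = 6.143; total = 30.71.
q = σ(T₁⁴ − T₂⁴) / 30.71 = 5.67×10⁻⁸ × 1.49×10^12 / 30.71 = 2760 W/m².

q ≈ 2760 W/m²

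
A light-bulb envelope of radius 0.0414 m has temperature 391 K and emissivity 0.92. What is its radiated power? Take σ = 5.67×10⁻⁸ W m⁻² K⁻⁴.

P ≈ 26.3 W

A = 4πr² = 4π × (0.0414)² = 0.0215 m².
P = εσAT⁴ = 0.92 × 5.67×10⁻⁸ × 0.0215 × (391)⁴ = 0.92 × 5.67×10⁻⁸ × 0.0215 × 2.34×10^10.
P = 26.3 W.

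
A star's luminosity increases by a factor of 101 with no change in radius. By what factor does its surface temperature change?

P ∝ T⁴ ⇒ T ∝ P^(1/4), so T scales by (101)^(1/4) = 3.17.

factor ≈ 3.17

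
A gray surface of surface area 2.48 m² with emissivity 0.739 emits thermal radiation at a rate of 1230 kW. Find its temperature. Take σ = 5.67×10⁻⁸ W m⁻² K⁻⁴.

From P = εσAT⁴, T = (P / εσA)^(1/4) = (1.23×10^6 / (0.739 × 5.67×10⁻⁸ × 2.48))^(1/4).
T = (1.18×10^13)^(1/4) = 1850 K.

T ≈ 1850 K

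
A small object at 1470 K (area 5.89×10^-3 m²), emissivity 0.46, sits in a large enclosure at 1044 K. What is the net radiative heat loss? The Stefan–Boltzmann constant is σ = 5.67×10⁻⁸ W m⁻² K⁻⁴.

Q = εσA(T⁴ − T_s⁴). T⁴ − T_s⁴ = (1470)⁴ − (1044)⁴ = 4.67×10^12 − 1.19×10^12 = 3.48×10^12 K⁴.
Q = 0.46 × 5.67×10⁻⁸ × 5.89×10^-3 × 3.48×10^12 = 535 W.

Q ≈ 535 W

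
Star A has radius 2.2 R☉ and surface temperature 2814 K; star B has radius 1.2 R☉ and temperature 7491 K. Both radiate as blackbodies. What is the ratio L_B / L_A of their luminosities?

L_B/L_A ≈ 14.9

L = 4πR²σT⁴ ∝ R²T⁴, so L_B/L_A = (1.2/2.2)² × (7491/2814)⁴ = 0.298 × 50.2 = 14.9.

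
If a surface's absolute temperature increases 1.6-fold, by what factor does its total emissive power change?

factor ≈ 6.55

P ∝ T⁴, so the power scales as (1.6)⁴ = 6.55.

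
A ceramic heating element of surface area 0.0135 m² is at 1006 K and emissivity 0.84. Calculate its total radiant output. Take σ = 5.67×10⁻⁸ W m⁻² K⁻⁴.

Stefan–Boltzmann: P = εσAT⁴ = 0.84 × 5.67×10⁻⁸ × 0.0135 × (1006)⁴ = 0.84 × 5.67×10⁻⁸ × 0.0135 × 1.02×10^12.
P = 659 W.

P ≈ 659 W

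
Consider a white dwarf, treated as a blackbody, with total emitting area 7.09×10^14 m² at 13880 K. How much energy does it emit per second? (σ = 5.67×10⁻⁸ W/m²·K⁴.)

P = σAT⁴ = 5.67×10⁻⁸ × 7.09×10^14 × (13880)⁴ = 5.67×10⁻⁸ × 7.09×10^14 × 3.71×10^16.
P = 1.49×10^24 W.

P ≈ 1.49×10^24 W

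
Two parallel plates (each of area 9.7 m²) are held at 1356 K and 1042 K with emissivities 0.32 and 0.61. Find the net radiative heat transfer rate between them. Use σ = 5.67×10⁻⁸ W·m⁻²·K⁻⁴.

For two large parallel gray plates, q = σ(T₁⁴ − T₂⁴) / (1/ε₁ + 1/ε₂ − 1).
1/ε₁ + 1/ε₂ − 1 = 1/0.32 + 1/0.61 − 1 = 3.764.
T₁⁴ − T₂⁴ = 3.38×10^12 − 1.18×10^12 = 2.20×10^12 K⁴.
q = 5.67×10⁻⁸ × 2.20×10^12 / 3.764 = 33200 W/m².
Q = q·A = 33200 × 9.7 = 3.22×10^5 W.

Q ≈ 3.22×10^5 W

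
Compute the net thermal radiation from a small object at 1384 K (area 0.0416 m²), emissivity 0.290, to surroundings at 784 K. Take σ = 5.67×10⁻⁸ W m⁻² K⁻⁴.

Q ≈ 2250 W

Q = εσA(T⁴ − T_s⁴). T⁴ − T_s⁴ = (1384)⁴ − (784)⁴ = 3.67×10^12 − 3.78×10^11 = 3.29×10^12 K⁴.
Q = 0.290 × 5.67×10⁻⁸ × 0.0416 × 3.29×10^12 = 2250 W.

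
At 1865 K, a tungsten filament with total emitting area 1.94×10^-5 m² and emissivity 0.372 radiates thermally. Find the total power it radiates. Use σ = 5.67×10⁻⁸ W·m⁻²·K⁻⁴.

P = εσAT⁴ = 0.372 × 5.67×10⁻⁸ × 1.94×10^-5 × (1865)⁴ = 0.372 × 5.67×10⁻⁸ × 1.94×10^-5 × 1.21×10^13.
P = 4.95 W.

P ≈ 4.95 W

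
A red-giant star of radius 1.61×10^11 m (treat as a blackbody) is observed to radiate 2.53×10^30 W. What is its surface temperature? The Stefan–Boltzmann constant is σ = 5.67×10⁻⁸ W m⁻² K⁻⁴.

A = 4πr² = 4π × (1.61×10^11)² = 3.26×10^23 m².
From P = σAT⁴, T = (P / σA)^(1/4) = (2.53×10^30 / (5.67×10⁻⁸ × 3.26×10^23))^(1/4).
T = (1.37×10^14)^(1/4) = 3420 K.

T ≈ 3420 K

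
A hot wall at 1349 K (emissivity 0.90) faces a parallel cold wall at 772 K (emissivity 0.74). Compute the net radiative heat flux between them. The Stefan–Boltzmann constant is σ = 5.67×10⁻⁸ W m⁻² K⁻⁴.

q ≈ 1.15×10^5 W/m²

For two large parallel gray plates, q = σ(T₁⁴ − T₂⁴) / (1/ε₁ + 1/ε₂ − 1).
1/ε₁ + 1/ε₂ − 1 = 1/0.90 + 1/0.74 − 1 = 1.462.
T₁⁴ − T₂⁴ = 3.31×10^12 − 3.55×10^11 = 2.96×10^12 K⁴.
q = 5.67×10⁻⁸ × 2.96×10^12 / 1.462 = 1.15×10^5 W/m².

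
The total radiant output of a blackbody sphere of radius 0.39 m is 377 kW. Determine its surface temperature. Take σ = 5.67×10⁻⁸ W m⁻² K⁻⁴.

T ≈ 1370 K

A = 4πr² = 4π × (0.39)² = 1.91 m².
From P = σAT⁴, T = (P / σA)^(1/4) = (3.77×10^5 / (5.67×10⁻⁸ × 1.91))^(1/4).
T = (3.48×10^12)^(1/4) = 1370 K.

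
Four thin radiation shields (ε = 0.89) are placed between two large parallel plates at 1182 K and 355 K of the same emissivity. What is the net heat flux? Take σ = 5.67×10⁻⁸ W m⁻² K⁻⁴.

Each of the 5 gaps contributes resistance (2/ε − 1) = 2/0.89 − 1 = 1.247; total = 6.236.
q = σ(T₁⁴ − T₂⁴) / 6.236 = 5.67×10⁻⁸ × 1.94×10^12 / 6.236 = 17600 W/m².

q ≈ 17600 W/m²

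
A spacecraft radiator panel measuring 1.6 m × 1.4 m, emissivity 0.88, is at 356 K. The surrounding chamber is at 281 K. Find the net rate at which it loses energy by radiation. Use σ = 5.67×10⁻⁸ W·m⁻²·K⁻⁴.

A = 1.6 × 1.4 = 2.24 m².
Q = εσA(T⁴ − T_s⁴). T⁴ − T_s⁴ = (356)⁴ − (281)⁴ = 1.61×10^10 − 6.23×10^9 = 9.83×10^9 K⁴.
Q = 0.88 × 5.67×10⁻⁸ × 2.24 × 9.83×10^9 = 1100 W.

Q ≈ 1100 W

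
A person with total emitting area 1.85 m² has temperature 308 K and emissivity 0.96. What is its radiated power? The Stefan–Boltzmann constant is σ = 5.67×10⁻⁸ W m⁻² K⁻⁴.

Stefan–Boltzmann: P = εσAT⁴ = 0.96 × 5.67×10⁻⁸ × 1.85 × (308)⁴ = 0.96 × 5.67×10⁻⁸ × 1.85 × 9.00×10^9.
P = 906 W.

P ≈ 906 W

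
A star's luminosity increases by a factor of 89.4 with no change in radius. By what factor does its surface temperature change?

factor ≈ 3.07

P ∝ T⁴ ⇒ T ∝ P^(1/4), so T scales by (89.4)^(1/4) = 3.07.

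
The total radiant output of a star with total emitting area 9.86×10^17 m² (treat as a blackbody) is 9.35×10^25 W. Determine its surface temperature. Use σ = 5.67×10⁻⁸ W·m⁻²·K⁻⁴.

From P = σAT⁴, T = (P / σA)^(1/4) = (9.35×10^25 / (5.67×10⁻⁸ × 9.86×10^17))^(1/4).
T = (1.67×10^15)^(1/4) = 6390 K.

T ≈ 6390 K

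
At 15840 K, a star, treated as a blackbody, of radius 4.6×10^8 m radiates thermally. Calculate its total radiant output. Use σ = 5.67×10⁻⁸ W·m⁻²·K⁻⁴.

P ≈ 9.49×10^27 W

A = 4πr² = 4π × (4.6×10^8)² = 2.66×10^18 m².
P = σAT⁴ = 5.67×10⁻⁸ × 2.66×10^18 × (15840)⁴ = 5.67×10⁻⁸ × 2.66×10^18 × 6.30×10^16.
P = 9.49×10^27 W.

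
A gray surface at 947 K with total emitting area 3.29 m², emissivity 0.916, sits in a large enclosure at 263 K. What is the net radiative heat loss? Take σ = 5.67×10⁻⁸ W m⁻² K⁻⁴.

Q = εσA(T⁴ − T_s⁴). T⁴ − T_s⁴ = (947)⁴ − (263)⁴ = 8.04×10^11 − 4.78×10^9 = 7.99×10^11 K⁴.
Q = 0.916 × 5.67×10⁻⁸ × 3.29 × 7.99×10^11 = 1.37×10^5 W.

Q ≈ 1.37×10^5 W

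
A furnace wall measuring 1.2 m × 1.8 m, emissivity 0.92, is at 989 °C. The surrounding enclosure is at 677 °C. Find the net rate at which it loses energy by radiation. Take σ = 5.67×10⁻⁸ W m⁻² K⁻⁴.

Q ≈ 1.94×10^5 W

A = 1.2 × 1.8 = 2.16 m².
Convert: 989 °C = 1262 K; 677 °C = 950 K.
Q = εσA(T⁴ − T_s⁴). T⁴ − T_s⁴ = (1262)⁴ − (950)⁴ = 2.54×10^12 − 8.15×10^11 = 1.72×10^12 K⁴.
Q = 0.92 × 5.67×10⁻⁸ × 2.16 × 1.72×10^12 = 1.94×10^5 W.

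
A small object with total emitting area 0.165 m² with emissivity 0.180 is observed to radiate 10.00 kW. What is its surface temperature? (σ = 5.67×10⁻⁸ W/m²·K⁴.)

From P = εσAT⁴, T = (P / εσA)^(1/4) = (10000 / (0.180 × 5.67×10⁻⁸ × 0.165))^(1/4).
T = (5.94×10^12)^(1/4) = 1560 K.

T ≈ 1560 K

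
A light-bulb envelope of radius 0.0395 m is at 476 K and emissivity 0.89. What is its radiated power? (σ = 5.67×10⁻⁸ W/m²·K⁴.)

P ≈ 50.8 W

A = 4πr² = 4π × (0.0395)² = 0.0196 m².
Stefan–Boltzmann: P = εσAT⁴ = 0.89 × 5.67×10⁻⁸ × 0.0196 × (476)⁴ = 0.89 × 5.67×10⁻⁸ × 0.0196 × 5.13×10^10.
P = 50.8 W.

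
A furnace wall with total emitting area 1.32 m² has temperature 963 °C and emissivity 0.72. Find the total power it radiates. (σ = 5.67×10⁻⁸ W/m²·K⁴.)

P ≈ 1.26×10^5 W

963 °C = 1236 K.
P = εσAT⁴ = 0.72 × 5.67×10⁻⁸ × 1.32 × (1236)⁴ = 0.72 × 5.67×10⁻⁸ × 1.32 × 2.33×10^12.
P = 1.26×10^5 W.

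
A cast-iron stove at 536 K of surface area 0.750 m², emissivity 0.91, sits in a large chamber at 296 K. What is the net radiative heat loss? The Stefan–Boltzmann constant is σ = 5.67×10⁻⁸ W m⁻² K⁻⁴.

Q = εσA(T⁴ − T_s⁴). T⁴ − T_s⁴ = (536)⁴ − (296)⁴ = 8.25×10^10 − 7.68×10^9 = 7.49×10^10 K⁴.
Q = 0.91 × 5.67×10⁻⁸ × 0.750 × 7.49×10^10 = 2900 W.

Q ≈ 2900 W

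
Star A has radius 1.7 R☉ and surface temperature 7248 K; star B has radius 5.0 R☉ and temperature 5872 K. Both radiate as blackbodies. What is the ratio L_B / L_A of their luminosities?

L_B/L_A ≈ 3.73

L = 4πR²σT⁴ ∝ R²T⁴, so L_B/L_A = (5.0/1.7)² × (5872/7248)⁴ = 8.65 × 0.431 = 3.73.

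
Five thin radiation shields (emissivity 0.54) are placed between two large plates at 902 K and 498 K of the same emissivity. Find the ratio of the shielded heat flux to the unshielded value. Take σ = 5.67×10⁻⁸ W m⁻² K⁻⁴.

ratio ≈ 0.167

With N identical shields there are N+1 = 6 gaps in series, each with the same radiative resistance, so the flux falls to 1/(N+1) of its unshielded value.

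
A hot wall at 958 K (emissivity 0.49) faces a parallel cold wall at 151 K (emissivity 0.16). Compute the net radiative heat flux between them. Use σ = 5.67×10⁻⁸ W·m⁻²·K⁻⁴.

For two large parallel gray plates, q = σ(T₁⁴ − T₂⁴) / (1/ε₁ + 1/ε₂ − 1).
1/ε₁ + 1/ε₂ − 1 = 1/0.49 + 1/0.16 − 1 = 7.291.
T₁⁴ − T₂⁴ = 8.42×10^11 − 5.20×10^8 = 8.42×10^11 K⁴.
q = 5.67×10⁻⁸ × 8.42×10^11 / 7.291 = 6550 W/m².

q ≈ 6550 W/m²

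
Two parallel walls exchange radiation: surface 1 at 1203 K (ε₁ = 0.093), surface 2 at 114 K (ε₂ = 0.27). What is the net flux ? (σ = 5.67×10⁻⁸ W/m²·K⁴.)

q ≈ 8820 W/m²

For two large parallel gray plates, q = σ(T₁⁴ − T₂⁴) / (1/ε₁ + 1/ε₂ − 1).
1/ε₁ + 1/ε₂ − 1 = 1/0.093 + 1/0.27 − 1 = 13.46.
T₁⁴ − T₂⁴ = 2.09×10^12 − 1.69×10^8 = 2.09×10^12 K⁴.
q = 5.67×10⁻⁸ × 2.09×10^12 / 13.46 = 8820 W/m².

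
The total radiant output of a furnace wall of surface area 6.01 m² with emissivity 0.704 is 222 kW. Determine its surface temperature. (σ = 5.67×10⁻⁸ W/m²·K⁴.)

T ≈ 981 K

From P = εσAT⁴, T = (P / εσA)^(1/4) = (2.22×10^5 / (0.704 × 5.67×10⁻⁸ × 6.01))^(1/4).
T = (9.25×10^11)^(1/4) = 981 K.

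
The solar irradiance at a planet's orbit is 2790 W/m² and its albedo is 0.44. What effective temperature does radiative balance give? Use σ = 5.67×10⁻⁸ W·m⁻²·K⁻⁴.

T ≈ 288 K

Power absorbed = (1−a)S·πR²; power emitted = 4πR²σT⁴. Equating and cancelling πR²:
T = ((1−a)S / 4σ)^(1/4) = (1560 / (4 × 5.67×10⁻⁸))^(1/4) = (6.89×10^9)^(1/4).
T = 288 K.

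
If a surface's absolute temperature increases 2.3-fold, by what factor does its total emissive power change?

P ∝ T⁴, so the power scales as (2.3)⁴ = 28.0.

factor ≈ 28.0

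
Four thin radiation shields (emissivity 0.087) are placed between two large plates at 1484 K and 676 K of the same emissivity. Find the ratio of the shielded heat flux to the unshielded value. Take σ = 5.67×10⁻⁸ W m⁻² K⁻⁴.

With N identical shields there are N+1 = 5 gaps in series, each with the same radiative resistance, so the flux falls to 1/(N+1) of its unshielded value.

ratio ≈ 0.200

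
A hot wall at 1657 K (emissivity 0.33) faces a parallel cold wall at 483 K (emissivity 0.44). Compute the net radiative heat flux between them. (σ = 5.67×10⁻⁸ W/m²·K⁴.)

q ≈ 98600 W/m²

For two large parallel gray plates, q = σ(T₁⁴ − T₂⁴) / (1/ε₁ + 1/ε₂ − 1).
1/ε₁ + 1/ε₂ − 1 = 1/0.33 + 1/0.44 − 1 = 4.303.
T₁⁴ − T₂⁴ = 7.54×10^12 − 5.44×10^10 = 7.48×10^12 K⁴.
q = 5.67×10⁻⁸ × 7.48×10^12 / 4.303 = 98600 W/m².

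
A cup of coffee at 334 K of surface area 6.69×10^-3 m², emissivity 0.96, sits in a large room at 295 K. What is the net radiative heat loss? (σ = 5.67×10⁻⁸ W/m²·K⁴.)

Q = εσA(T⁴ − T_s⁴). T⁴ − T_s⁴ = (334)⁴ − (295)⁴ = 1.24×10^10 − 7.57×10^9 = 4.87×10^9 K⁴.
Q = 0.96 × 5.67×10⁻⁸ × 6.69×10^-3 × 4.87×10^9 = 1.77 W.

Q ≈ 1.77 W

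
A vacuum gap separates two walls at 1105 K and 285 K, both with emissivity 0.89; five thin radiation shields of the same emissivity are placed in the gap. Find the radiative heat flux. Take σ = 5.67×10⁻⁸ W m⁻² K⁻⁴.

Each of the 6 gaps contributes resistance (2/ε − 1) = 2/0.89 − 1 = 1.247; total = 7.483.
q = σ(T₁⁴ − T₂⁴) / 7.483 = 5.67×10⁻⁸ × 1.48×10^12 / 7.483 = 11200 W/m².

q ≈ 11200 W/m²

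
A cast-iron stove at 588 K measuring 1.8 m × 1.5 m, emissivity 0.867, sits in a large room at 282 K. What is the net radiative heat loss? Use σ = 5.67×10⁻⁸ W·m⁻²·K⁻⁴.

A = 1.8 × 1.5 = 2.70 m².
Q = εσA(T⁴ − T_s⁴). T⁴ − T_s⁴ = (588)⁴ − (282)⁴ = 1.20×10^11 − 6.32×10^9 = 1.13×10^11 K⁴.
Q = 0.867 × 5.67×10⁻⁸ × 2.70 × 1.13×10^11 = 15000 W.

Q ≈ 15000 W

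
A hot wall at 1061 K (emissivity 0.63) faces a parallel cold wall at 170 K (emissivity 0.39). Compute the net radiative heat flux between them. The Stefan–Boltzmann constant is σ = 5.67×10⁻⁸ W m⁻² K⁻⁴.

For two large parallel gray plates, q = σ(T₁⁴ − T₂⁴) / (1/ε₁ + 1/ε₂ − 1).
1/ε₁ + 1/ε₂ − 1 = 1/0.63 + 1/0.39 − 1 = 3.151.
T₁⁴ − T₂⁴ = 1.27×10^12 − 8.35×10^8 = 1.27×10^12 K⁴.
q = 5.67×10⁻⁸ × 1.27×10^12 / 3.151 = 22800 W/m².

q ≈ 22800 W/m²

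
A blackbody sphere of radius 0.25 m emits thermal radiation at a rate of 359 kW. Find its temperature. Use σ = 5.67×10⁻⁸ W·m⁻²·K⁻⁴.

T ≈ 1690 K

A = 4πr² = 4π × (0.25)² = 0.785 m².
From P = σAT⁴, T = (P / σA)^(1/4) = (3.59×10^5 / (5.67×10⁻⁸ × 0.785))^(1/4).
T = (8.06×10^12)^(1/4) = 1690 K.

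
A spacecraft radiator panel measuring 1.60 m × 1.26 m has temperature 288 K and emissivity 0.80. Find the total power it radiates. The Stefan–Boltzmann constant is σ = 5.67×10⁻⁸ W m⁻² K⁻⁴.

A = 1.60 × 1.26 = 2.02 m².
P = εσAT⁴ = 0.80 × 5.67×10⁻⁸ × 2.02 × (288)⁴ = 0.80 × 5.67×10⁻⁸ × 2.02 × 6.88×10^9.
P = 629 W.

P ≈ 629 W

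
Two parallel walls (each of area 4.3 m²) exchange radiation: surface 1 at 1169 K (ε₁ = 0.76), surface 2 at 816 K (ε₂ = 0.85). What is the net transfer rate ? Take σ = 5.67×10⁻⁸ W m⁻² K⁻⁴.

For two large parallel gray plates, q = σ(T₁⁴ − T₂⁴) / (1/ε₁ + 1/ε₂ − 1).
1/ε₁ + 1/ε₂ − 1 = 1/0.76 + 1/0.85 − 1 = 1.492.
T₁⁴ − T₂⁴ = 1.87×10^12 − 4.43×10^11 = 1.42×10^12 K⁴.
q = 5.67×10⁻⁸ × 1.42×10^12 / 1.492 = 54100 W/m².
Q = q·A = 54100 × 4.3 = 2.33×10^5 W.

Q ≈ 2.33×10^5 W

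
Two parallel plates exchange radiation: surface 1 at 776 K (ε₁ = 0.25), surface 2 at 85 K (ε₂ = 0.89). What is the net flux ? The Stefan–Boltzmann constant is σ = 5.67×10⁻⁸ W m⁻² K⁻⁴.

q ≈ 4990 W/m²

For two large parallel gray plates, q = σ(T₁⁴ − T₂⁴) / (1/ε₁ + 1/ε₂ − 1).
1/ε₁ + 1/ε₂ − 1 = 1/0.25 + 1/0.89 − 1 = 4.124.
T₁⁴ − T₂⁴ = 3.63×10^11 − 5.22×10^7 = 3.63×10^11 K⁴.
q = 5.67×10⁻⁸ × 3.63×10^11 / 4.124 = 4990 W/m².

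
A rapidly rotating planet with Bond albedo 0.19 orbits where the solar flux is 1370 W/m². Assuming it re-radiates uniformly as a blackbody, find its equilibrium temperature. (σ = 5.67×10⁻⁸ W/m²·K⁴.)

Power absorbed = (1−a)S·πR²; power emitted = 4πR²σT⁴. Equating and cancelling πR²:
T = ((1−a)S / 4σ)^(1/4) = (1110 / (4 × 5.67×10⁻⁸))^(1/4) = (4.89×10^9)^(1/4).
T = 264 K.

T ≈ 264 K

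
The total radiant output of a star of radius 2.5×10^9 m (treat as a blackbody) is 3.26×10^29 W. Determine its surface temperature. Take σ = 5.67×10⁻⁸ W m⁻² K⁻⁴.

T ≈ 16400 K

A = 4πr² = 4π × (2.5×10^9)² = 7.85×10^19 m².
From P = σAT⁴, T = (P / σA)^(1/4) = (3.26×10^29 / (5.67×10⁻⁸ × 7.85×10^19))^(1/4).
T = (7.32×10^16)^(1/4) = 16400 K.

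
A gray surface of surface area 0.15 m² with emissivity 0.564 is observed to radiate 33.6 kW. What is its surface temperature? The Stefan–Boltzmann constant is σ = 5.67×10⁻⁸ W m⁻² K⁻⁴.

From P = εσAT⁴, T = (P / εσA)^(1/4) = (33600 / (0.564 × 5.67×10⁻⁸ × 0.150))^(1/4).
T = (7.00×10^12)^(1/4) = 1630 K.

T ≈ 1630 K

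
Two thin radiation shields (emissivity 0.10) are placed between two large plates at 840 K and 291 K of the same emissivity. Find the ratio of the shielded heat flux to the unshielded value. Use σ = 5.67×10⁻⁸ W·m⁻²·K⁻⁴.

ratio ≈ 0.333

With N identical shields there are N+1 = 3 gaps in series, each with the same radiative resistance, so the flux falls to 1/(N+1) of its unshielded value.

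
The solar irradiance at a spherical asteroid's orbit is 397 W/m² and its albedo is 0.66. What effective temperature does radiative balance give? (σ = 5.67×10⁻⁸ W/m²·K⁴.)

T ≈ 156 K

Power absorbed = (1−a)S·πR²; power emitted = 4πR²σT⁴. Equating and cancelling πR²:
T = ((1−a)S / 4σ)^(1/4) = (135 / (4 × 5.67×10⁻⁸))^(1/4) = (5.95×10^8)^(1/4).
T = 156 K.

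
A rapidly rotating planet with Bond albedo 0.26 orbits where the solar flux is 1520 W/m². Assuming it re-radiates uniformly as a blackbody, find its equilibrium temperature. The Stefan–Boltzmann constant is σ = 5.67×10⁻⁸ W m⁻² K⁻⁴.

T ≈ 265 K

Power absorbed = (1−a)S·πR²; power emitted = 4πR²σT⁴. Equating and cancelling πR²:
T = ((1−a)S / 4σ)^(1/4) = (1120 / (4 × 5.67×10⁻⁸))^(1/4) = (4.96×10^9)^(1/4).
T = 265 K.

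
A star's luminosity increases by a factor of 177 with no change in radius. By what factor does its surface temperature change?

P ∝ T⁴ ⇒ T ∝ P^(1/4), so T scales by (177)^(1/4) = 3.65.

factor ≈ 3.65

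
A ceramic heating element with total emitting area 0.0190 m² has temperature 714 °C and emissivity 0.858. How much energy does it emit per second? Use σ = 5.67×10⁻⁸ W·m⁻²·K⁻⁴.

P ≈ 877 W

714 °C = 987 K.
Stefan–Boltzmann: P = εσAT⁴ = 0.858 × 5.67×10⁻⁸ × 0.0190 × (987)⁴ = 0.858 × 5.67×10⁻⁸ × 0.0190 × 9.49×10^11.
P = 877 W.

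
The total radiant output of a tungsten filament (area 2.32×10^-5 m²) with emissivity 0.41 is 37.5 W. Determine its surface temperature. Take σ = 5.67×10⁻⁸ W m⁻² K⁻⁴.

From P = εσAT⁴, T = (P / εσA)^(1/4) = (37.5 / (0.41 × 5.67×10⁻⁸ × 2.32×10^-5))^(1/4).
T = (6.95×10^13)^(1/4) = 2890 K.

T ≈ 2890 K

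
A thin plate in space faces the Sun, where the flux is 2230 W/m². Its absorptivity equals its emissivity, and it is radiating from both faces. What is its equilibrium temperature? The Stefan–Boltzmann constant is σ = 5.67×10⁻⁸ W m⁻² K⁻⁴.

T ≈ 374 K

Absorbed flux αS = emitted flux 2εσT⁴ per unit area; with α = ε this gives T = (S/2σ)^(1/4).
T = (2230 / (2 × 5.67×10⁻⁸))^(1/4) = (1.97×10^10)^(1/4).
T = 374 K.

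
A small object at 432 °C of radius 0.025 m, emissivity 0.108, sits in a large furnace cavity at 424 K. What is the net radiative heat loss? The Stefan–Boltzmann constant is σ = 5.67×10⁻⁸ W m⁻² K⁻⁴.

Q ≈ 10.3 W

A = 4πr² = 4π × (0.025)² = 7.85×10^-3 m².
Convert: 432 °C = 705 K.
Q = εσA(T⁴ − T_s⁴). T⁴ − T_s⁴ = (705)⁴ − (424)⁴ = 2.47×10^11 − 3.23×10^10 = 2.15×10^11 K⁴.
Q = 0.108 × 5.67×10⁻⁸ × 7.85×10^-3 × 2.15×10^11 = 10.3 W.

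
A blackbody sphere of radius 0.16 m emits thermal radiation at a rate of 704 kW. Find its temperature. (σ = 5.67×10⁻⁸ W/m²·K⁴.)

A = 4πr² = 4π × (0.16)² = 0.322 m².
From P = σAT⁴, T = (P / σA)^(1/4) = (7.04×10^5 / (5.67×10⁻⁸ × 0.322))^(1/4).
T = (3.86×10^13)^(1/4) = 2490 K.

T ≈ 2490 K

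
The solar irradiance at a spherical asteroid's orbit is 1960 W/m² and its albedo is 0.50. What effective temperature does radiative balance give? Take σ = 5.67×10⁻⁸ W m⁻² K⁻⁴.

Power absorbed = (1−a)S·πR²; power emitted = 4πR²σT⁴. Equating and cancelling πR²:
T = ((1−a)S / 4σ)^(1/4) = (980 / (4 × 5.67×10⁻⁸))^(1/4) = (4.32×10^9)^(1/4).
T = 256 K.

T ≈ 256 K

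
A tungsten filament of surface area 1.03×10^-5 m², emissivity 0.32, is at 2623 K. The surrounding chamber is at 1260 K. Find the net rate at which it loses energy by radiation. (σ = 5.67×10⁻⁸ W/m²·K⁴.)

Q ≈ 8.38 W

Q = εσA(T⁴ − T_s⁴). T⁴ − T_s⁴ = (2623)⁴ − (1260)⁴ = 4.73×10^13 − 2.52×10^12 = 4.48×10^13 K⁴.
Q = 0.32 × 5.67×10⁻⁸ × 1.03×10^-5 × 4.48×10^13 = 8.38 W.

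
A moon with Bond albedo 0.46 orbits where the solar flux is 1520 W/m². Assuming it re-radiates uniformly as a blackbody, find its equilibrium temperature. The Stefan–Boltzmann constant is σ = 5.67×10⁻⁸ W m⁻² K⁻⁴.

T ≈ 245 K

Power absorbed = (1−a)S·πR²; power emitted = 4πR²σT⁴. Equating and cancelling πR²:
T = ((1−a)S / 4σ)^(1/4) = (821 / (4 × 5.67×10⁻⁸))^(1/4) = (3.62×10^9)^(1/4).
T = 245 K.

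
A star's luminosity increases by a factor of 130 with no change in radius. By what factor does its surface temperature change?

P ∝ T⁴ ⇒ T ∝ P^(1/4), so T scales by (130)^(1/4) = 3.38.

factor ≈ 3.38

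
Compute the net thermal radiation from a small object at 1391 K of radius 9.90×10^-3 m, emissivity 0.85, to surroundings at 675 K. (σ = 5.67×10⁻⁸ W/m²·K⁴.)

Q ≈ 210 W

A = 4πr² = 4π × (9.90×10^-3)² = 1.23×10^-3 m².
Q = εσA(T⁴ − T_s⁴). T⁴ − T_s⁴ = (1391)⁴ − (675)⁴ = 3.74×10^12 − 2.08×10^11 = 3.54×10^12 K⁴.
Q = 0.85 × 5.67×10⁻⁸ × 1.23×10^-3 × 3.54×10^12 = 210 W.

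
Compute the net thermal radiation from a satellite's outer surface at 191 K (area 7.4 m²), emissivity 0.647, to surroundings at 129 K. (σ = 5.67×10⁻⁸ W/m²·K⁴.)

Q ≈ 286 W

Q = εσA(T⁴ − T_s⁴). T⁴ − T_s⁴ = (191)⁴ − (129)⁴ = 1.33×10^9 − 2.77×10^8 = 1.05×10^9 K⁴.
Q = 0.647 × 5.67×10⁻⁸ × 7.40 × 1.05×10^9 = 286 W.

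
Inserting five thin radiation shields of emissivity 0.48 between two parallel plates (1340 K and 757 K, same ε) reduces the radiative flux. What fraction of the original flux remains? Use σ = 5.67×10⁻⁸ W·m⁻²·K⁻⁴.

With N identical shields there are N+1 = 6 gaps in series, each with the same radiative resistance, so the flux falls to 1/(N+1) of its unshielded value.

ratio ≈ 0.167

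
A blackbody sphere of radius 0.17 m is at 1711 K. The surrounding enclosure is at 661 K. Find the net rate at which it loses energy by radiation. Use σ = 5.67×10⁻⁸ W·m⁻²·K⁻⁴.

A = 4πr² = 4π × (0.17)² = 0.363 m².
Q = σA(T⁴ − T_s⁴). T⁴ − T_s⁴ = (1711)⁴ − (661)⁴ = 8.57×10^12 − 1.91×10^11 = 8.38×10^12 K⁴.
Q = 5.67×10⁻⁸ × 0.363 × 8.38×10^12 = 1.73×10^5 W.

Q ≈ 1.73×10^5 W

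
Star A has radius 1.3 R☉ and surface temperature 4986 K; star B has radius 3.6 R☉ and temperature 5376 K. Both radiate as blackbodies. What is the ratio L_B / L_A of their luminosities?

L = 4πR²σT⁴ ∝ R²T⁴, so L_B/L_A = (3.6/1.3)² × (5376/4986)⁴ = 7.67 × 1.35 = 10.4.

L_B/L_A ≈ 10.4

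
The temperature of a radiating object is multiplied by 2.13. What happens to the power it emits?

P ∝ T⁴, so the power scales as (2.13)⁴ = 20.6.

factor ≈ 20.6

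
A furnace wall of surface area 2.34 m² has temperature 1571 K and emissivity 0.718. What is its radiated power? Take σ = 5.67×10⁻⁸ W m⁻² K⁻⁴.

Stefan–Boltzmann: P = εσAT⁴ = 0.718 × 5.67×10⁻⁸ × 2.34 × (1571)⁴ = 0.718 × 5.67×10⁻⁸ × 2.34 × 6.09×10^12.
P = 5.80×10^5 W.

P ≈ 5.80×10^5 W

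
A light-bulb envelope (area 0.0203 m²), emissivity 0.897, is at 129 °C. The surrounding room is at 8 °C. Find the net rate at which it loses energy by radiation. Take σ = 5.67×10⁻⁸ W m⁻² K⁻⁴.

Convert: 129 °C = 402 K; 8 °C = 281 K.
Q = εσA(T⁴ − T_s⁴). T⁴ − T_s⁴ = (402)⁴ − (281)⁴ = 2.61×10^10 − 6.23×10^9 = 1.99×10^10 K⁴.
Q = 0.897 × 5.67×10⁻⁸ × 0.0203 × 1.99×10^10 = 20.5 W.

Q ≈ 20.5 W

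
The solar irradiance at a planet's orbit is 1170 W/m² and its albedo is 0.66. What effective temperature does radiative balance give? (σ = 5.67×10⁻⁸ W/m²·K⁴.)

T ≈ 205 K

Power absorbed = (1−a)S·πR²; power emitted = 4πR²σT⁴. Equating and cancelling πR²:
T = ((1−a)S / 4σ)^(1/4) = (398 / (4 × 5.67×10⁻⁸))^(1/4) = (1.75×10^9)^(1/4).
T = 205 K.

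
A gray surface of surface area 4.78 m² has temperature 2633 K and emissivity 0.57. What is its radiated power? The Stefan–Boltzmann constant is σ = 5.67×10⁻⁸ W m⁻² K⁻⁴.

P ≈ 7.42×10^6 W

Stefan–Boltzmann: P = εσAT⁴ = 0.57 × 5.67×10⁻⁸ × 4.78 × (2633)⁴ = 0.57 × 5.67×10⁻⁸ × 4.78 × 4.81×10^13.
P = 7.42×10^6 W.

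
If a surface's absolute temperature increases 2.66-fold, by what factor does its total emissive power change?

factor ≈ 50.1

P ∝ T⁴, so the power scales as (2.66)⁴ = 50.1.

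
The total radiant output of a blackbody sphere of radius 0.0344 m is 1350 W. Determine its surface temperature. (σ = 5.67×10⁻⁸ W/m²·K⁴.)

T ≈ 1120 K

A = 4πr² = 4π × (0.0344)² = 0.0149 m².
From P = σAT⁴, T = (P / σA)^(1/4) = (1350 / (5.67×10⁻⁸ × 0.0149))^(1/4).
T = (1.60×10^12)^(1/4) = 1120 K.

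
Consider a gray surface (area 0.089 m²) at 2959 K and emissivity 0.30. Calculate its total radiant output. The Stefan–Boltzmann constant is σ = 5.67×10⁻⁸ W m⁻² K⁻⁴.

P ≈ 1.16×10^5 W

Stefan–Boltzmann: P = εσAT⁴ = 0.30 × 5.67×10⁻⁸ × 0.0890 × (2959)⁴ = 0.30 × 5.67×10⁻⁸ × 0.0890 × 7.67×10^13.
P = 1.16×10^5 W.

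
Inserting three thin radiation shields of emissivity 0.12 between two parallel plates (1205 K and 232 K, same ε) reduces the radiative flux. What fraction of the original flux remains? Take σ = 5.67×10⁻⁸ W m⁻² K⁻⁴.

With N identical shields there are N+1 = 4 gaps in series, each with the same radiative resistance, so the flux falls to 1/(N+1) of its unshielded value.

ratio ≈ 0.250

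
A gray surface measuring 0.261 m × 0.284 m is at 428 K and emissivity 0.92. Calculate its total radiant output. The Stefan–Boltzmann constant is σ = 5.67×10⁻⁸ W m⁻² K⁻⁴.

P ≈ 130 W

A = 0.261 × 0.284 = 0.0741 m².
Stefan–Boltzmann: P = εσAT⁴ = 0.92 × 5.67×10⁻⁸ × 0.0741 × (428)⁴ = 0.92 × 5.67×10⁻⁸ × 0.0741 × 3.36×10^10.
P = 130 W.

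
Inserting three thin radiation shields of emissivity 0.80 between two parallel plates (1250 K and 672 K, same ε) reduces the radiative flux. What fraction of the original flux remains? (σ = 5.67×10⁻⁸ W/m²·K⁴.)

With N identical shields there are N+1 = 4 gaps in series, each with the same radiative resistance, so the flux falls to 1/(N+1) of its unshielded value.

ratio ≈ 0.250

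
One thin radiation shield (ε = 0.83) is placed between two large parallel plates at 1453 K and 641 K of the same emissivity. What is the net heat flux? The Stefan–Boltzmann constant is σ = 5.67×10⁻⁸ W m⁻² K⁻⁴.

Each of the 2 gaps contributes resistance (2/ε − 1) = 2/0.83 − 1 = 1.410; total = 2.819.
q = σ(T₁⁴ − T₂⁴) / 2.819 = 5.67×10⁻⁸ × 4.29×10^12 / 2.819 = 86200 W/m².

q ≈ 86200 W/m²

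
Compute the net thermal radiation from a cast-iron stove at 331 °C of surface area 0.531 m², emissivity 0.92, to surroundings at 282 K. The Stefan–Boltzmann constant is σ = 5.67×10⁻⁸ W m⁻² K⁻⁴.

Q ≈ 3510 W

Convert: 331 °C = 604 K.
Q = εσA(T⁴ − T_s⁴). T⁴ − T_s⁴ = (604)⁴ − (282)⁴ = 1.33×10^11 − 6.32×10^9 = 1.27×10^11 K⁴.
Q = 0.92 × 5.67×10⁻⁸ × 0.531 × 1.27×10^11 = 3510 W.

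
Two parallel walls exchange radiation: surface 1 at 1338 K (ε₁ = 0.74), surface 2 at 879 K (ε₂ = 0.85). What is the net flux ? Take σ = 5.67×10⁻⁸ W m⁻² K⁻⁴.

q ≈ 96800 W/m²

For two large parallel gray plates, q = σ(T₁⁴ − T₂⁴) / (1/ε₁ + 1/ε₂ − 1).
1/ε₁ + 1/ε₂ − 1 = 1/0.74 + 1/0.85 − 1 = 1.528.
T₁⁴ − T₂⁴ = 3.20×10^12 − 5.97×10^11 = 2.61×10^12 K⁴.
q = 5.67×10⁻⁸ × 2.61×10^12 / 1.528 = 96800 W/m².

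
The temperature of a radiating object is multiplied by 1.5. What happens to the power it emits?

factor ≈ 5.06

P ∝ T⁴, so the power scales as (1.5)⁴ = 5.06.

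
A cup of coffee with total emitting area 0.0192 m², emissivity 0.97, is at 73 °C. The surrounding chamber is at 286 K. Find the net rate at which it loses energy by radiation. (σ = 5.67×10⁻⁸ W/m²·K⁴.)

Q ≈ 8.07 W

Convert: 73 °C = 346 K.
Q = εσA(T⁴ − T_s⁴). T⁴ − T_s⁴ = (346)⁴ − (286)⁴ = 1.43×10^10 − 6.69×10^9 = 7.64×10^9 K⁴.
Q = 0.97 × 5.67×10⁻⁸ × 0.0192 × 7.64×10^9 = 8.07 W.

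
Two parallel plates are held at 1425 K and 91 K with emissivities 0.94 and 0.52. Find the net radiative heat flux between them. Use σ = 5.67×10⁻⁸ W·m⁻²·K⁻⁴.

q ≈ 1.18×10^5 W/m²

For two large parallel gray plates, q = σ(T₁⁴ − T₂⁴) / (1/ε₁ + 1/ε₂ − 1).
1/ε₁ + 1/ε₂ − 1 = 1/0.94 + 1/0.52 − 1 = 1.987.
T₁⁴ − T₂⁴ = 4.12×10^12 − 6.86×10^7 = 4.12×10^12 K⁴.
q = 5.67×10⁻⁸ × 4.12×10^12 / 1.987 = 1.18×10^5 W/m².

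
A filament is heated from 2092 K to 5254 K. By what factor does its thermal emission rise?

P ∝ T⁴, so the ratio is (5254/2092)⁴ = (2.511)⁴ = 39.8.

ratio ≈ 39.8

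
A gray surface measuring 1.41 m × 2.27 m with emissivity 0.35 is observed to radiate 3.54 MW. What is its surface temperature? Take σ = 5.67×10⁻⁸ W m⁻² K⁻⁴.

T ≈ 2730 K

A = 1.41 × 2.27 = 3.20 m².
From P = εσAT⁴, T = (P / εσA)^(1/4) = (3.54×10^6 / (0.35 × 5.67×10⁻⁸ × 3.20))^(1/4).
T = (5.57×10^13)^(1/4) = 2730 K.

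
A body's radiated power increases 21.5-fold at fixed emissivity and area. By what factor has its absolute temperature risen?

P ∝ T⁴ ⇒ T ∝ P^(1/4), so T scales by (21.5)^(1/4) = 2.15.

factor ≈ 2.15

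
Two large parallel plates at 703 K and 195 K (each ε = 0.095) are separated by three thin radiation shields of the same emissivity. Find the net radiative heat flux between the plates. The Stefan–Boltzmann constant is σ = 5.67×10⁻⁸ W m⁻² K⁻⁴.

q ≈ 172 W/m²

Each of the 4 gaps contributes resistance (2/ε − 1) = 2/0.095 − 1 = 20.05; total = 80.21.
q = σ(T₁⁴ − T₂⁴) / 80.21 = 5.67×10⁻⁸ × 2.43×10^11 / 80.21 = 172 W/m².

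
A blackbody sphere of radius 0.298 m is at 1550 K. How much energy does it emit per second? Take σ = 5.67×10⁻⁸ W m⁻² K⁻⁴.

P ≈ 3.65×10^5 W

A = 4πr² = 4π × (0.298)² = 1.12 m².
P = σAT⁴ = 5.67×10⁻⁸ × 1.12 × (1550)⁴ = 5.67×10⁻⁸ × 1.12 × 5.77×10^12.
P = 3.65×10^5 W.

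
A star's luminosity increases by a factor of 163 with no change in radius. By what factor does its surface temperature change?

factor ≈ 3.57

P ∝ T⁴ ⇒ T ∝ P^(1/4), so T scales by (163)^(1/4) = 3.57.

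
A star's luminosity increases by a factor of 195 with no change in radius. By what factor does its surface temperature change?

P ∝ T⁴ ⇒ T ∝ P^(1/4), so T scales by (195)^(1/4) = 3.74.

factor ≈ 3.74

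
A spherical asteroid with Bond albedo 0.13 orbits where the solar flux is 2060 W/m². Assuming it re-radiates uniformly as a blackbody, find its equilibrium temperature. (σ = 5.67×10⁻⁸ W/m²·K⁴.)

T ≈ 298 K

Power absorbed = (1−a)S·πR²; power emitted = 4πR²σT⁴. Equating and cancelling πR²:
T = ((1−a)S / 4σ)^(1/4) = (1790 / (4 × 5.67×10⁻⁸))^(1/4) = (7.90×10^9)^(1/4).
T = 298 K.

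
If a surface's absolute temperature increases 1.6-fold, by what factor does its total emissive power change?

factor ≈ 6.55

P ∝ T⁴, so the power scales as (1.6)⁴ = 6.55.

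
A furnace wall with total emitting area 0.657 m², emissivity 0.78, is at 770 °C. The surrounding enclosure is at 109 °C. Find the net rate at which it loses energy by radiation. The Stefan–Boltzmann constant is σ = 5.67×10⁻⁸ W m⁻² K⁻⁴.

Q ≈ 33800 W

Convert: 770 °C = 1043 K; 109 °C = 382 K.
Q = εσA(T⁴ − T_s⁴). T⁴ − T_s⁴ = (1043)⁴ − (382)⁴ = 1.18×10^12 − 2.13×10^10 = 1.16×10^12 K⁴.
Q = 0.78 × 5.67×10⁻⁸ × 0.657 × 1.16×10^12 = 33800 W.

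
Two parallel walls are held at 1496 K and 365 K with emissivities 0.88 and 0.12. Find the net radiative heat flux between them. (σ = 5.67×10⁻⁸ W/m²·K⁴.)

q ≈ 33400 W/m²

For two large parallel gray plates, q = σ(T₁⁴ − T₂⁴) / (1/ε₁ + 1/ε₂ − 1).
1/ε₁ + 1/ε₂ − 1 = 1/0.88 + 1/0.12 − 1 = 8.470.
T₁⁴ − T₂⁴ = 5.01×10^12 − 1.77×10^10 = 4.99×10^12 K⁴.
q = 5.67×10⁻⁸ × 4.99×10^12 / 8.470 = 33400 W/m².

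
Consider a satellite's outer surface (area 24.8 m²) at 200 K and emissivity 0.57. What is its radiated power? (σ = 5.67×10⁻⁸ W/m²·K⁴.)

Stefan–Boltzmann: P = εσAT⁴ = 0.57 × 5.67×10⁻⁸ × 24.8 × (200)⁴ = 0.57 × 5.67×10⁻⁸ × 24.8 × 1.60×10^9.
P = 1280 W.

P ≈ 1280 W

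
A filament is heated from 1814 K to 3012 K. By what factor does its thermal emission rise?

P ∝ T⁴, so the ratio is (3012/1814)⁴ = (1.660)⁴ = 7.60.

ratio ≈ 7.60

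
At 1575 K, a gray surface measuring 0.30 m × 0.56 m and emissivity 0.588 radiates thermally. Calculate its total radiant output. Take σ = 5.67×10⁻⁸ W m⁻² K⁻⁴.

P ≈ 34500 W

A = 0.30 × 0.56 = 0.168 m².
P = εσAT⁴ = 0.588 × 5.67×10⁻⁸ × 0.168 × (1575)⁴ = 0.588 × 5.67×10⁻⁸ × 0.168 × 6.15×10^12.
P = 34500 W.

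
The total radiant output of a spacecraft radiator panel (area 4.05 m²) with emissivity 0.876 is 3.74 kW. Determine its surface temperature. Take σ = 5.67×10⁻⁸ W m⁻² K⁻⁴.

From P = εσAT⁴, T = (P / εσA)^(1/4) = (3740 / (0.876 × 5.67×10⁻⁸ × 4.05))^(1/4).
T = (1.86×10^10)^(1/4) = 369 K.

T ≈ 369 K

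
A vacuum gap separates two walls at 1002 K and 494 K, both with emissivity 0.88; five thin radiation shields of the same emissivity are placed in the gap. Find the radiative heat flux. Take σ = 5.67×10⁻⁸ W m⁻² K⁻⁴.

q ≈ 7040 W/m²

Each of the 6 gaps contributes resistance (2/ε − 1) = 2/0.88 − 1 = 1.273; total = 7.636.
q = σ(T₁⁴ − T₂⁴) / 7.636 = 5.67×10⁻⁸ × 9.48×10^11 / 7.636 = 7040 W/m².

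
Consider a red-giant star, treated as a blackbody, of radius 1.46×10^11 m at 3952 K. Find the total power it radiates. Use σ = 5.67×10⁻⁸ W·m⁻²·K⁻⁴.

A = 4πr² = 4π × (1.46×10^11)² = 2.68×10^23 m².
P = σAT⁴ = 5.67×10⁻⁸ × 2.68×10^23 × (3952)⁴ = 5.67×10⁻⁸ × 2.68×10^23 × 2.44×10^14.
P = 3.70×10^30 W.

P ≈ 3.70×10^30 W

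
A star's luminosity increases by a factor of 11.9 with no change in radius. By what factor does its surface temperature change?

factor ≈ 1.86

P ∝ T⁴ ⇒ T ∝ P^(1/4), so T scales by (11.9)^(1/4) = 1.86.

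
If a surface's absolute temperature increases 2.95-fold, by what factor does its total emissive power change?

P ∝ T⁴, so the power scales as (2.95)⁴ = 75.7.

factor ≈ 75.7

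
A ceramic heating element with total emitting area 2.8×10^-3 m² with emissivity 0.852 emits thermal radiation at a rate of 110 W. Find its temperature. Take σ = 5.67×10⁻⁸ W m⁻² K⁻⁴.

T ≈ 950 K

From P = εσAT⁴, T = (P / εσA)^(1/4) = (110 / (0.852 × 5.67×10⁻⁸ × 2.80×10^-3))^(1/4).
T = (8.13×10^11)^(1/4) = 950 K.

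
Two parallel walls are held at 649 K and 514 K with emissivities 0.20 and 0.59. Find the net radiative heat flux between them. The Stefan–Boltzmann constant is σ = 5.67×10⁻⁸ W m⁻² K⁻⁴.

q ≈ 1070 W/m²

For two large parallel gray plates, q = σ(T₁⁴ − T₂⁴) / (1/ε₁ + 1/ε₂ − 1).
1/ε₁ + 1/ε₂ − 1 = 1/0.20 + 1/0.59 − 1 = 5.695.
T₁⁴ − T₂⁴ = 1.77×10^11 − 6.98×10^10 = 1.08×10^11 K⁴.
q = 5.67×10⁻⁸ × 1.08×10^11 / 5.695 = 1070 W/m².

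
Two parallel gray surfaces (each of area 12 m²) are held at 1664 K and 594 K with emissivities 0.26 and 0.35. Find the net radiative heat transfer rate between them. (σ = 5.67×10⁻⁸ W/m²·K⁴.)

Q ≈ 9.00×10^5 W

For two large parallel gray plates, q = σ(T₁⁴ − T₂⁴) / (1/ε₁ + 1/ε₂ − 1).
1/ε₁ + 1/ε₂ − 1 = 1/0.26 + 1/0.35 − 1 = 5.703.
T₁⁴ − T₂⁴ = 7.67×10^12 − 1.24×10^11 = 7.54×10^12 K⁴.
q = 5.67×10⁻⁸ × 7.54×10^12 / 5.703 = 75000 W/m².
Q = q·A = 75000 × 12 = 9.00×10^5 W.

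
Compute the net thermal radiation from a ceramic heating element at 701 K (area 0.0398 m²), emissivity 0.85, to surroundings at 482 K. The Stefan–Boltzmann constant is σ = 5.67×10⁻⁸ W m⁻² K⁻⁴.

Q = εσA(T⁴ − T_s⁴). T⁴ − T_s⁴ = (701)⁴ − (482)⁴ = 2.41×10^11 − 5.40×10^10 = 1.88×10^11 K⁴.
Q = 0.85 × 5.67×10⁻⁸ × 0.0398 × 1.88×10^11 = 360 W.

Q ≈ 360 W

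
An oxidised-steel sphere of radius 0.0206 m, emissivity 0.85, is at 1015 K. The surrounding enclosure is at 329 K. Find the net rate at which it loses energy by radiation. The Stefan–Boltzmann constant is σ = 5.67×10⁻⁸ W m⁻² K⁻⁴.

Q ≈ 270 W

A = 4πr² = 4π × (0.0206)² = 5.33×10^-3 m².
Q = εσA(T⁴ − T_s⁴). T⁴ − T_s⁴ = (1015)⁴ − (329)⁴ = 1.06×10^12 − 1.17×10^10 = 1.05×10^12 K⁴.
Q = 0.85 × 5.67×10⁻⁸ × 5.33×10^-3 × 1.05×10^12 = 270 W.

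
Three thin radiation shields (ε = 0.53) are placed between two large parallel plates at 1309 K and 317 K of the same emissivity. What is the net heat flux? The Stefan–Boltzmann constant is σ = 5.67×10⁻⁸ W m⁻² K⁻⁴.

q ≈ 15000 W/m²

Each of the 4 gaps contributes resistance (2/ε − 1) = 2/0.53 − 1 = 2.774; total = 11.09.
q = σ(T₁⁴ − T₂⁴) / 11.09 = 5.67×10⁻⁸ × 2.93×10^12 / 11.09 = 15000 W/m².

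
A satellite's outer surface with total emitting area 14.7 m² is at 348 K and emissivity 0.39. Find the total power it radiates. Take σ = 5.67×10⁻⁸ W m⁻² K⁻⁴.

P ≈ 4770 W

Stefan–Boltzmann: P = εσAT⁴ = 0.39 × 5.67×10⁻⁸ × 14.7 × (348)⁴ = 0.39 × 5.67×10⁻⁸ × 14.7 × 1.47×10^10.
P = 4770 W.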